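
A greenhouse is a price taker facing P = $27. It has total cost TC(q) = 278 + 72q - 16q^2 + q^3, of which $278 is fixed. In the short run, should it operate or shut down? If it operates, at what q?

Produce at q = 9

Variable cost is VC = 72q - 16q^2 + q^3, so AVC = VC/q = 72 - 16q + q^2 and MC = dTC/dq = 72 - 32q + 3q^2.
The AVC parabola has its vertex at q = 16/2 = 8, where AVC = 72 - 16·8 + 8^2 = $8.
P = $27 exceeds min AVC = $8, so the firm stays open.
P = MC gives 45 - 32q + 3q^2 = 0, with roots 5/3 and 9. Take the larger (rising MC): q* = 9.
Check: AVC at q = 9 is $9 ≤ P, so revenue covers variable cost.
Profit = P·q − TC = 27·9 − 359 = -$116, a loss, but smaller than the $278 fixed cost the firm would lose by shutting down.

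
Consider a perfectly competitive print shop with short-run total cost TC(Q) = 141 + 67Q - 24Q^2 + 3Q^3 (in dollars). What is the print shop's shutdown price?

The shutdown price is the minimum of AVC. VC = 67Q - 24Q^2 + 3Q^3, so AVC = 67 - 24Q + 3Q^2.
At the minimum of AVC, MC = AVC. MC = 67 - 48Q + 9Q^2; setting MC = AVC gives 6Q^2 - 24Q = 0, so Q = 4. min AVC = 19.
For P < $19 the firm produces nothing.

$19 per unit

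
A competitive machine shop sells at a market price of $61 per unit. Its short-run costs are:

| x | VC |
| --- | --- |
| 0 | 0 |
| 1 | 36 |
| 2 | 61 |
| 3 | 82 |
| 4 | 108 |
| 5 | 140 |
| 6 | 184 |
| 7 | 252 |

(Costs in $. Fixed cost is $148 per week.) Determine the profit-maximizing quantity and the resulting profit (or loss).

x = 6; profit = $34

Profit at each row (π = 61x − TC): x=0: -148; x=1: -123; x=2: -87; x=3: -47; x=4: -12; x=5: 17; x=6: 34; x=7: 27.
Profit is maximized at x = 6. AVC there is 184/6 = $30.67 ≤ P, so producing beats shutting down (which would give -$148).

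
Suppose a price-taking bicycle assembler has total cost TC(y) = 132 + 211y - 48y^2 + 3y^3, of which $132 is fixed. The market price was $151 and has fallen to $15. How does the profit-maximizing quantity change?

AVC = 211 - 48y + 3y^2, minimized at y = 8 where min AVC = $19. MC = 211 - 96y + 9y^2.
With P = $151 above the shutdown price, P = MC gives y = 10.
At P = $15 < min AVC = $19, price no longer covers variable cost at any output, so the firm shuts down: y = 0.

Output falls from 10 to 0 (the firm shuts down)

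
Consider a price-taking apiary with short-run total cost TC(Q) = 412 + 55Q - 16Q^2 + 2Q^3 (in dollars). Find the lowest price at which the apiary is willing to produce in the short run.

$23 per unit

The firm shuts down when price falls below the minimum of average variable cost. AVC = VC/Q = 55 - 16Q + 2Q^2.
At the minimum of AVC, MC = AVC. MC = 55 - 32Q + 6Q^2; setting MC = AVC gives 4Q^2 - 16Q = 0, so Q = 4. min AVC = 23.
The firm shuts down for any P below $23.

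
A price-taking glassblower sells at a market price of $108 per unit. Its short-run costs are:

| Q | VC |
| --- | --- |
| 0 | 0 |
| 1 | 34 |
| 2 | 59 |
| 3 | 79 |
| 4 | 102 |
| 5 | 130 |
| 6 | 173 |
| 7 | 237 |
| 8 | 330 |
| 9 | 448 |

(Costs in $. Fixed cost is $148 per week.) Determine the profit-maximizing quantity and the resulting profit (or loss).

Q = 8; profit = $386

Tabulate TR − TC: Q=0: -148; Q=1: -74; Q=2: 9; Q=3: 97; Q=4: 182; Q=5: 262; Q=6: 327; Q=7: 371; Q=8: 386; Q=9: 376.
Profit is maximized at Q = 8. AVC there is 330/8 = $41.25 ≤ P, so producing beats shutting down (which would give -$148).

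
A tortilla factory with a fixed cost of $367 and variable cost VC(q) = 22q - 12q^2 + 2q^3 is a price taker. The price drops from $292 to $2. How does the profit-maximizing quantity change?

MC = 22 - 24q + 6q^2; the shutdown threshold is min AVC = $4 (at q = 3).
At P = $292 ≥ min AVC, set P = MC on the rising branch: q = 9.
At P = $2 < min AVC = $4, price no longer covers variable cost at any output, so the firm shuts down: q = 0.

Output falls from 9 to 0 (the firm shuts down)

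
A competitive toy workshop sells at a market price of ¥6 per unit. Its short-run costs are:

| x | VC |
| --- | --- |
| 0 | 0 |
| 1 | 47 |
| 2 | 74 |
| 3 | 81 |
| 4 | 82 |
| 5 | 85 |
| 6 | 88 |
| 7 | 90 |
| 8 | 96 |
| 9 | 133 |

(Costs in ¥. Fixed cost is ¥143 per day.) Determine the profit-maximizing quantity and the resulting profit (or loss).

x = 0 (shut down); profit = -¥143

Profit at each row (π = 6x − TC): x=0: -143; x=1: -184; x=2: -205; x=3: -206; x=4: -201; x=5: -198; x=6: -195; x=7: -191; x=8: -191; x=9: -222.
Profit is highest at x = 0. Equivalently, the lowest AVC in the table is 96/8 ≈ ¥12 at x = 8, and P = ¥6 falls below it — price never covers variable cost, so the firm shuts down and loses only its fixed cost.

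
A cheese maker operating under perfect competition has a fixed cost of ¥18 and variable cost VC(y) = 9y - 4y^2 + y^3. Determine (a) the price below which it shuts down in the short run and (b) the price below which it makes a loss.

AVC = 9 - 4y + y^2; minimized at y = 2, giving min AVC = ¥5. That is the shutdown price.
ATC = 18/y + 9 - 4y + y^2. Setting dATC/dy = −18/y^2 − 4 + 2y = 0 gives y = 3 (since 2·3^3 − 4·3^2 = 18).
min ATC = 18/3 + 9 − 4·3 + 3^2 = ¥12. That is the break-even price.
Between these two prices the firm operates at a loss; above ¥12 it earns a profit.

Shutdown price = ¥5; break-even price = ¥12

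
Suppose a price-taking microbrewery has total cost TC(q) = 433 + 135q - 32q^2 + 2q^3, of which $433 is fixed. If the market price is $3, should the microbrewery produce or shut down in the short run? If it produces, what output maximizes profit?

Shut down

Variable cost is VC = 135q - 32q^2 + 2q^3, so AVC = VC/q = 135 - 32q + 2q^2 and MC = dTC/dq = 135 - 64q + 6q^2.
The AVC parabola has its vertex at q = 32/4 = 8, where AVC = 135 - 32·8 + 2·8^2 = $7.
P = $3 lies below min AVC = $7; no output level covers variable cost.
Shutting down limits the loss to fixed cost, $433.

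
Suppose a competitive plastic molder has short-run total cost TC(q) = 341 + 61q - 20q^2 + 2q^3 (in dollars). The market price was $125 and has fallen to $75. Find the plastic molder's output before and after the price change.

Output falls from 8 to 7

AVC = 61 - 20q + 2q^2, minimized at q = 5 where min AVC = $11. MC = 61 - 40q + 6q^2.
At P = $125 ≥ min AVC, set P = MC on the rising branch: q = 8.
At P = $75 ≥ min AVC, set P = MC: q = 7. The firm stays open but cuts output.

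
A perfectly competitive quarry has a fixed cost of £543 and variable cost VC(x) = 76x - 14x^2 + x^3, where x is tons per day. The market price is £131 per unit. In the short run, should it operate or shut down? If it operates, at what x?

From TC, MC = TC'(x) = 76 - 28x + 3x^2 and AVC = VC/x = 76 - 14x + x^2.
AVC hits its minimum where MC = AVC, at x = 7, giving min AVC = 76 - 14·7 + 7^2 = £27.
Because £131 ≥ £27, revenue can cover variable cost; the firm operates.
Set P = MC: 131 = 76 - 28x + 3x^2 → -55 - 28x + 3x^2 = 0. The roots are x = -5/3 and x = 11; the profit-maximizing output is on the rising part of MC, so x* = 11.
Check: AVC at x = 11 is £43 ≤ P, so revenue covers variable cost.
Profit = P·x − TC = 131·11 − 1016 = £425.

Produce at x = 11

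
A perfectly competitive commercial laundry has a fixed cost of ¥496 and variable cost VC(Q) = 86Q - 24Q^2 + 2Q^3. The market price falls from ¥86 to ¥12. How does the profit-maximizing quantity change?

Output falls from 8 to 0 (the firm shuts down)

MC = 86 - 48Q + 6Q^2; the shutdown threshold is min AVC = ¥14 (at Q = 6).
With P = ¥86 above the shutdown price, P = MC gives Q = 8.
At P = ¥12 < min AVC = ¥14, price no longer covers variable cost at any output, so the firm shuts down: Q = 0.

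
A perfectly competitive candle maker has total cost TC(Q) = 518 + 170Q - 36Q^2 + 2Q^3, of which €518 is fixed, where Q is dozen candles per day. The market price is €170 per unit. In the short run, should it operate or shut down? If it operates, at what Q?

Strip out fixed cost: VC = 170Q - 36Q^2 + 2Q^3. Then AVC = 170 - 36Q + 2Q^2 and MC = 170 - 72Q + 6Q^2.
The AVC parabola has its vertex at Q = 36/4 = 9, where AVC = 170 - 36·9 + 2·9^2 = €8.
Because €170 ≥ €8, revenue can cover variable cost; the firm operates.
P = MC gives -72Q + 6Q^2 = 0, with roots 0 and 12. Take the larger (rising MC): Q* = 12.
Check: AVC at Q = 12 is €26 ≤ P, so revenue covers variable cost.
Profit = P·Q − TC = 170·12 − 830 = €1210.

Produce at Q = 12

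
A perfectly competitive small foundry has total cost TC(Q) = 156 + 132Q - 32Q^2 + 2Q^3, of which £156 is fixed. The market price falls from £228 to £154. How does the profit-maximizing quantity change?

Output falls from 12 to 11

AVC = 132 - 32Q + 2Q^2, minimized at Q = 8 where min AVC = £4. MC = 132 - 64Q + 6Q^2.
With P = £228 above the shutdown price, P = MC gives Q = 12.
At P = £154 ≥ min AVC, set P = MC: Q = 11. The firm stays open but cuts output.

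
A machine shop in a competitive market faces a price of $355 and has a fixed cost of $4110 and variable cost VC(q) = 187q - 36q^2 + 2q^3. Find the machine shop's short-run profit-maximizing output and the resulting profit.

AVC = 187 - 36q + 2q^2 has its minimum $25 at q = 9; price $355 clears that bar, so the firm operates.
With MC = 187 - 72q + 6q^2, P = MC on the upward-sloping part at q* = 14.
TR = 355·14 = 4970. TC = 4110 + 1050 = 5160. Profit = 4970 − 5160 = -$190.
By producing, the firm covers all variable cost plus $3920 of fixed cost; shutting down would lose the full $4110.

Profit = -$190 at q = 14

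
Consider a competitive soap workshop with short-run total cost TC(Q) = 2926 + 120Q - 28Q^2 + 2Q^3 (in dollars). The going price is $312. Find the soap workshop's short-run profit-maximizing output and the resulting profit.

Profit = -$46 at Q = 12

AVC = 120 - 28Q + 2Q^2; min AVC = $22 at Q = 7. Since P = $312 ≥ min AVC, the firm produces.
MC = 120 - 56Q + 6Q^2. Setting P = MC and taking the root on the rising branch gives Q* = 12.
TR = 312·12 = 3744. TC = 2926 + 864 = 3790. Profit = 3744 − 3790 = -$46.
Shutting down would mean losing the fixed cost of $2926, so operating at a loss of $46 is better by $2880.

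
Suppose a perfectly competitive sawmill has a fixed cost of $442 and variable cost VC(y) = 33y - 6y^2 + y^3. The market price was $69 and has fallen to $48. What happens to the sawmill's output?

AVC = 33 - 6y + y^2, minimized at y = 3 where min AVC = $24. MC = 33 - 12y + 3y^2.
At P = $69 ≥ min AVC, set P = MC on the rising branch: y = 6.
At P = $48 ≥ min AVC, set P = MC: y = 5. The firm stays open but cuts output.

Output falls from 6 to 5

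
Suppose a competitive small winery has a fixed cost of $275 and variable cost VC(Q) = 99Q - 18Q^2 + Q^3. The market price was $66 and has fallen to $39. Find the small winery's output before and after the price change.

MC = 99 - 36Q + 3Q^2; the shutdown threshold is min AVC = $18 (at Q = 9).
With P = $66 above the shutdown price, P = MC gives Q = 11.
At P = $39 ≥ min AVC, set P = MC: Q = 10. The firm stays open but cuts output.

Output falls from 11 to 10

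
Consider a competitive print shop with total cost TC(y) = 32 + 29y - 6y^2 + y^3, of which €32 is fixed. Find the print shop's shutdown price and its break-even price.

Shutdown price = €20; break-even price = €29

Shutdown price = min AVC. AVC = 29 - 6y + y^2, with vertex at y = 3 and minimum €20.
ATC = 32/y + 29 - 6y + y^2. Setting dATC/dy = −32/y^2 − 6 + 2y = 0 gives y = 4 (since 2·4^3 − 6·4^2 = 32).
min ATC = 32/4 + 29 − 6·4 + 4^2 = €29. That is the break-even price.
Between these two prices the firm operates at a loss; above €29 it earns a profit.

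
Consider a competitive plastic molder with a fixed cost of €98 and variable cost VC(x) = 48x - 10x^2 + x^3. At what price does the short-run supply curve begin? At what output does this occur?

€23 per unit, at x = 5

Short-run supply begins at min AVC. From VC = 48x - 10x^2 + x^3, AVC = 48 - 10x + x^2.
At the minimum of AVC, MC = AVC. MC = 48 - 20x + 3x^2; setting MC = AVC gives 2x^2 - 10x = 0, so x = 5. min AVC = 23.
For P < €23 the firm produces nothing.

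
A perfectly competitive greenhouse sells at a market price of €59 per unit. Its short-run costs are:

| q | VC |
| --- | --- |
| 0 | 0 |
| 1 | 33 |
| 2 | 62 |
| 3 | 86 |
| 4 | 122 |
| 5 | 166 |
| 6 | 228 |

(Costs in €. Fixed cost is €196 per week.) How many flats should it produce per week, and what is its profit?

Profit at each row (π = 59q − TC): q=0: -196; q=1: -170; q=2: -140; q=3: -105; q=4: -82; q=5: -67; q=6: -70.
Profit is maximized at q = 5. AVC there is 166/5 = €33.20 ≤ P, so producing beats shutting down (which would give -€196).

q = 5; profit = -€67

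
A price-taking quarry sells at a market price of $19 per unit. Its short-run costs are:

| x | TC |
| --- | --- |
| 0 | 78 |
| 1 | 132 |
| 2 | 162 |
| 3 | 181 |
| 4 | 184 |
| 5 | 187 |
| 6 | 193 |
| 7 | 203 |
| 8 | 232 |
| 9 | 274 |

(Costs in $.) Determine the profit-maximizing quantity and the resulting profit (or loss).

x = 7; profit = -$70

Tabulate TR − TC: x=0: -78; x=1: -113; x=2: -124; x=3: -124; x=4: -108; x=5: -92; x=6: -79; x=7: -70; x=8: -80; x=9: -103.
Profit is maximized at x = 7. AVC there is 125/7 = $17.86 ≤ P, so producing beats shutting down (which would give -$78).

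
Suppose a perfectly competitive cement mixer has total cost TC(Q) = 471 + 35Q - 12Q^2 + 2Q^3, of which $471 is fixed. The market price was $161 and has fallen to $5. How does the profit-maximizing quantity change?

Output falls from 7 to 0 (the firm shuts down)

AVC = 35 - 12Q + 2Q^2, minimized at Q = 3 where min AVC = $17. MC = 35 - 24Q + 6Q^2.
With P = $161 above the shutdown price, P = MC gives Q = 7.
At P = $5 < min AVC = $17, price no longer covers variable cost at any output, so the firm shuts down: Q = 0.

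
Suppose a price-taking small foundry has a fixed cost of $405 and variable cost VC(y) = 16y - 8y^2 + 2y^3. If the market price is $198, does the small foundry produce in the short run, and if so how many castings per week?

Strip out fixed cost: VC = 16y - 8y^2 + 2y^3. Then AVC = 16 - 8y + 2y^2 and MC = 16 - 16y + 6y^2.
AVC hits its minimum where MC = AVC, at y = 2, giving min AVC = 16 - 8·2 + 2·2^2 = $8.
P = $198 exceeds min AVC = $8, so the firm stays open.
Solving P = MC: -182 - 16y + 6y^2 = 0 ⇒ y = -13/3 or 7. On the upward-sloping branch, y* = 7.
Check: AVC at y = 7 is $58 ≤ P, so revenue covers variable cost.
Profit = P·y − TC = 198·7 − 811 = $575.

Produce at y = 7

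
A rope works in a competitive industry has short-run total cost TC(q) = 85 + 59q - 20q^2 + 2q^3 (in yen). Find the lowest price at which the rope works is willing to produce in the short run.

Short-run supply begins at min AVC. From VC = 59q - 20q^2 + 2q^3, AVC = 59 - 20q + 2q^2.
dAVC/dq = -20 + 4q = 0 gives q = 5. min AVC = 59 - 20·5 + 2·5^2 = 9.
So the shutdown price is ¥9.

¥9 per unit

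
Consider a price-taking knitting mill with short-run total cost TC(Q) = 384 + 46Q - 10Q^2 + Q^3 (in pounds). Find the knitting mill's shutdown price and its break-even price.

Shutdown price = £21; break-even price = £78

AVC = 46 - 10Q + Q^2; minimized at Q = 5, giving min AVC = £21. That is the shutdown price.
ATC = 384/Q + 46 - 10Q + Q^2. Setting dATC/dQ = −384/Q^2 − 10 + 2Q = 0 gives Q = 8 (since 2·8^3 − 10·8^2 = 384).
min ATC = 384/8 + 46 − 10·8 + 8^2 = £78. That is the break-even price.
Between these two prices the firm operates at a loss; above £78 it earns a profit.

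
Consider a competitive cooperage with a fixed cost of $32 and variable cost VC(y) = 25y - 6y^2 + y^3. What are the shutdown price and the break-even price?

Shutdown price = $16; break-even price = $25

AVC = 25 - 6y + y^2; minimized at y = 3, giving min AVC = $16. That is the shutdown price.
ATC = 32/y + 25 - 6y + y^2. Setting dATC/dy = −32/y^2 − 6 + 2y = 0 gives y = 4 (since 2·4^3 − 6·4^2 = 32).
min ATC = 32/4 + 25 − 6·4 + 4^2 = $25. That is the break-even price.
Between these two prices the firm operates at a loss; above $25 it earns a profit.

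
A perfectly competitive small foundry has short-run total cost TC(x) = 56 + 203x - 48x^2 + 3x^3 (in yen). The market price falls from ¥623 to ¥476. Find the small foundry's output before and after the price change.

MC = 203 - 96x + 9x^2; the shutdown threshold is min AVC = ¥11 (at x = 8).
At P = ¥623 ≥ min AVC, set P = MC on the rising branch: x = 14.
At P = ¥476 ≥ min AVC, set P = MC: x = 13. The firm stays open but cuts output.

Output falls from 14 to 13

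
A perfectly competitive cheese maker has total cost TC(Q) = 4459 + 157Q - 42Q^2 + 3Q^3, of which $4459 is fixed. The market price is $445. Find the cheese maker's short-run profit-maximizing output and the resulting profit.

Profit = -$139 at Q = 12

AVC = 157 - 42Q + 3Q^2 has its minimum $10 at Q = 7; price $445 clears that bar, so the firm operates.
MC = 157 - 84Q + 9Q^2. Setting P = MC and taking the root on the rising branch gives Q* = 12.
TR = 445·12 = 5340. TC = 4459 + 1020 = 5479. Profit = 5340 − 5479 = -$139.
By producing, the firm covers all variable cost plus $4320 of fixed cost; shutting down would lose the full $4459.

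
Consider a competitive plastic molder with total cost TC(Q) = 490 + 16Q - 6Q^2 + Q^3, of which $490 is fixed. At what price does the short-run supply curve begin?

$7 per unit

The shutdown price is the minimum of AVC. VC = 16Q - 6Q^2 + Q^3, so AVC = 16 - 6Q + Q^2.
dAVC/dQ = -6 + 2Q = 0 gives Q = 3. min AVC = 16 - 6·3 + 3^2 = 7.
For P < $7 the firm produces nothing.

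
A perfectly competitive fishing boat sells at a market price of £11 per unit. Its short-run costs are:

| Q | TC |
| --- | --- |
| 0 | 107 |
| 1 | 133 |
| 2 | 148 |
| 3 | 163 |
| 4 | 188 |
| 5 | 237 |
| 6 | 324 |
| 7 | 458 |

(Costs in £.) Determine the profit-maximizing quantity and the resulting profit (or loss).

Profit at each row (π = 11Q − TC): Q=0: -107; Q=1: -122; Q=2: -126; Q=3: -130; Q=4: -144; Q=5: -182; Q=6: -258; Q=7: -381.
Profit is highest at Q = 0. Equivalently, the lowest AVC in the table is 56/3 ≈ £18.67 at Q = 3, and P = £11 falls below it — price never covers variable cost, so the firm shuts down and loses only its fixed cost.

Q = 0 (shut down); profit = -£107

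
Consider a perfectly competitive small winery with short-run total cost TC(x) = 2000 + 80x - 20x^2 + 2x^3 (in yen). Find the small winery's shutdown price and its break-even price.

Shutdown price = min AVC. AVC = 80 - 20x + 2x^2, with vertex at x = 5 and minimum ¥30.
ATC = 2000/x + 80 - 20x + 2x^2. Setting dATC/dx = −2000/x^2 − 20 + 4x = 0 gives x = 10 (since 4·10^3 − 20·10^2 = 2000).
min ATC = 2000/10 + 80 − 20·10 + 2·10^2 = ¥280. That is the break-even price.
For ¥30 ≤ P < ¥280 the firm produces at a loss; below ¥30 it shuts down.

Shutdown price = ¥30; break-even price = ¥280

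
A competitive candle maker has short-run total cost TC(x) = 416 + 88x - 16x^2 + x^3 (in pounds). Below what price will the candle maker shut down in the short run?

£24 per unit

The firm shuts down when price falls below the minimum of average variable cost. AVC = VC/x = 88 - 16x + x^2.
At the minimum of AVC, MC = AVC. MC = 88 - 32x + 3x^2; setting MC = AVC gives 2x^2 - 16x = 0, so x = 8. min AVC = 24.
So the shutdown price is £24.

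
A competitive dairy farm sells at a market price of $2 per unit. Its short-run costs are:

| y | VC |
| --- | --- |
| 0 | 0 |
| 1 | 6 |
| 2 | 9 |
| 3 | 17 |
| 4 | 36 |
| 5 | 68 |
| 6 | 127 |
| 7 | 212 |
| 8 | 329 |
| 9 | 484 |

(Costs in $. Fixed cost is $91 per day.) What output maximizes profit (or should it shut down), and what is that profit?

y = 0 (shut down); profit = -$91

Profit at each row (π = 2y − TC): y=0: -91; y=1: -95; y=2: -96; y=3: -102; y=4: -119; y=5: -149; y=6: -206; y=7: -289; y=8: -404; y=9: -557.
Profit is highest at y = 0. Equivalently, the lowest AVC in the table is 9/2 ≈ $4.50 at y = 2, and P = $2 falls below it — price never covers variable cost, so the firm shuts down and loses only its fixed cost.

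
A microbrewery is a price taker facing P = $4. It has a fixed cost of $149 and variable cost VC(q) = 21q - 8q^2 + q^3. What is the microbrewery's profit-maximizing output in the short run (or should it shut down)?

From TC, MC = TC'(q) = 21 - 16q + 3q^2 and AVC = VC/q = 21 - 8q + q^2.
AVC is minimized where dAVC/dq = -8 + 2q = 0, at q = 4; min AVC = 21 - 8·4 + 4^2 = $5.
P = $4 lies below min AVC = $5; no output level covers variable cost.
Best response: produce nothing and absorb the $149 fixed cost.

Shut down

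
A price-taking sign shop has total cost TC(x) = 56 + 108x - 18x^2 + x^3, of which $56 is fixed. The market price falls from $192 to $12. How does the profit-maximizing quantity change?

MC = 108 - 36x + 3x^2; the shutdown threshold is min AVC = $27 (at x = 9).
With P = $192 above the shutdown price, P = MC gives x = 14.
At P = $12 < min AVC = $27, price no longer covers variable cost at any output, so the firm shuts down: x = 0.

Output falls from 14 to 0 (the firm shuts down)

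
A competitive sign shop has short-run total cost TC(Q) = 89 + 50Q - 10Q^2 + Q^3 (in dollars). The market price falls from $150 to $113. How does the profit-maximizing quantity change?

MC = 50 - 20Q + 3Q^2; the shutdown threshold is min AVC = $25 (at Q = 5).
With P = $150 above the shutdown price, P = MC gives Q = 10.
At P = $113 ≥ min AVC, set P = MC: Q = 9. The firm stays open but cuts output.

Output falls from 10 to 9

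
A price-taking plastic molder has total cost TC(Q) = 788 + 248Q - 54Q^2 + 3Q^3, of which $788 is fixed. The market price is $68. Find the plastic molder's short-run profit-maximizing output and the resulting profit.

Profit = -$188 at Q = 10

AVC = 248 - 54Q + 3Q^2 has its minimum $5 at Q = 9; price $68 clears that bar, so the firm operates.
MC = 248 - 108Q + 9Q^2. Setting P = MC and taking the root on the rising branch gives Q* = 10.
TR = 68·10 = 680. TC = 788 + 80 = 868. Profit = 680 − 868 = -$188.
That loss of $188 beats the $788 the firm would lose by shutting down; producing recovers $600 of fixed cost.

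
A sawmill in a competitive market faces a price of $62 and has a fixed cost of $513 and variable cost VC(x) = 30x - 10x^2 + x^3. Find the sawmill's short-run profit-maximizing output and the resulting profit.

AVC = 30 - 10x + x^2 has its minimum $5 at x = 5; price $62 clears that bar, so the firm operates.
With MC = 30 - 20x + 3x^2, P = MC on the upward-sloping part at x* = 8.
TR = 62·8 = 496. TC = 513 + 112 = 625. Profit = 496 − 625 = -$129.
Shutting down would mean losing the fixed cost of $513, so operating at a loss of $129 is better by $384.

Profit = -$129 at x = 8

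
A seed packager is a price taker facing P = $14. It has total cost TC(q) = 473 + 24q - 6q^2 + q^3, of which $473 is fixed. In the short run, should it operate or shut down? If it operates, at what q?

From TC, MC = TC'(q) = 24 - 12q + 3q^2 and AVC = VC/q = 24 - 6q + q^2.
AVC is minimized where dAVC/dq = -6 + 2q = 0, at q = 3; min AVC = 24 - 6·3 + 3^2 = $15.
P = $14 lies below min AVC = $15; no output level covers variable cost.
The firm minimizes its loss by shutting down and losing only its fixed cost of $473.

Shut down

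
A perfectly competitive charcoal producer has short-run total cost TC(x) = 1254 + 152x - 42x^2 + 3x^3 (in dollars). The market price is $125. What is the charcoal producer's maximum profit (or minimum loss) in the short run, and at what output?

AVC = 152 - 42x + 3x^2; min AVC = $5 at x = 7. Since P = $125 ≥ min AVC, the firm produces.
With MC = 152 - 84x + 9x^2, P = MC on the upward-sloping part at x* = 9.
TR = 125·9 = 1125. TC = 1254 + 153 = 1407. Profit = 1125 − 1407 = -$282.
That loss of $282 beats the $1254 the firm would lose by shutting down; producing recovers $972 of fixed cost.

Profit = -$282 at x = 9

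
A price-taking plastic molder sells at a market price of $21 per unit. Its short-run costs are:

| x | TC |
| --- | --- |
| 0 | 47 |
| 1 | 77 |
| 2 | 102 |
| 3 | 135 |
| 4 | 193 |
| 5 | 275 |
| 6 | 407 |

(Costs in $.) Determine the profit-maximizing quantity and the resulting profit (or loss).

x = 0 (shut down); profit = -$47

Compute π = P·x − TC at each output: x=0: -47; x=1: -56; x=2: -60; x=3: -72; x=4: -109; x=5: -170; x=6: -281.
Profit is highest at x = 0. Equivalently, the lowest AVC in the table is 55/2 ≈ $27.50 at x = 2, and P = $21 falls below it — price never covers variable cost, so the firm shuts down and loses only its fixed cost.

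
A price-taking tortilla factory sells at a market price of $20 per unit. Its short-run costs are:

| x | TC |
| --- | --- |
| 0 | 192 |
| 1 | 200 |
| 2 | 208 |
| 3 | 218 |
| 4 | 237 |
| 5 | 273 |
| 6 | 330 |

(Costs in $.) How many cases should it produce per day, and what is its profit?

Compute π = P·x − TC at each output: x=0: -192; x=1: -180; x=2: -168; x=3: -158; x=4: -157; x=5: -173; x=6: -210.
Profit is maximized at x = 4. AVC there is 45/4 = $11.25 ≤ P, so producing beats shutting down (which would give -$192).

x = 4; profit = -$157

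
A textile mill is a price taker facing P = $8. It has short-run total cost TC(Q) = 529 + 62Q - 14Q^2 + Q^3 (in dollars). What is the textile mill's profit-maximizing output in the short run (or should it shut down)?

Strip out fixed cost: VC = 62Q - 14Q^2 + Q^3. Then AVC = 62 - 14Q + Q^2 and MC = 62 - 28Q + 3Q^2.
AVC hits its minimum where MC = AVC, at Q = 7, giving min AVC = 62 - 14·7 + 7^2 = $13.
Since P = $8 < min AVC = $13, price fails to cover variable cost at any output.
The firm minimizes its loss by shutting down and losing only its fixed cost of $529.

Shut down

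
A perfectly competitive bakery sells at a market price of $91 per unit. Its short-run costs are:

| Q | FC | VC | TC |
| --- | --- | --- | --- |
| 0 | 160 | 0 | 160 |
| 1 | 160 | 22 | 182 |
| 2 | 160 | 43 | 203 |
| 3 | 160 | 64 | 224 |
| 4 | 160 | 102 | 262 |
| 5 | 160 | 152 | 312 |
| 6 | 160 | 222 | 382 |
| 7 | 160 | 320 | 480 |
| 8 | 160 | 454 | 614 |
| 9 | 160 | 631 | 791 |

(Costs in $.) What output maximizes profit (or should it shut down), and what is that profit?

Q = 6; profit = $164

Profit at each row (π = 91Q − TC): Q=0: -160; Q=1: -91; Q=2: -21; Q=3: 49; Q=4: 102; Q=5: 143; Q=6: 164; Q=7: 157; Q=8: 114; Q=9: 28.
Profit is maximized at Q = 6. AVC there is 222/6 = $37 ≤ P, so producing beats shutting down (which would give -$160).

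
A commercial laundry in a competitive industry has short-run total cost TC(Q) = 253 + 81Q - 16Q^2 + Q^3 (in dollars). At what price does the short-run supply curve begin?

The shutdown price is the minimum of AVC. VC = 81Q - 16Q^2 + Q^3, so AVC = 81 - 16Q + Q^2.
At the minimum of AVC, MC = AVC. MC = 81 - 32Q + 3Q^2; setting MC = AVC gives 2Q^2 - 16Q = 0, so Q = 8. min AVC = 17.
So the shutdown price is $17.

$17 per unit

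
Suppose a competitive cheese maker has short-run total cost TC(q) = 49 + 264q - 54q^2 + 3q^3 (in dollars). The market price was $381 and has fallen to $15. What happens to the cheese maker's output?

MC = 264 - 108q + 9q^2; the shutdown threshold is min AVC = $21 (at q = 9).
At P = $381 ≥ min AVC, set P = MC on the rising branch: q = 13.
At P = $15 < min AVC = $21, price no longer covers variable cost at any output, so the firm shuts down: q = 0.

Output falls from 13 to 0 (the firm shuts down)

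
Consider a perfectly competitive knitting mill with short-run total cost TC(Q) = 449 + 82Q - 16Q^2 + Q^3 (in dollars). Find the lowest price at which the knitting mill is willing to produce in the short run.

Short-run supply begins at min AVC. From VC = 82Q - 16Q^2 + Q^3, AVC = 82 - 16Q + Q^2.
At the minimum of AVC, MC = AVC. MC = 82 - 32Q + 3Q^2; setting MC = AVC gives 2Q^2 - 16Q = 0, so Q = 8. min AVC = 18.
So the shutdown price is $18.

$18 per unit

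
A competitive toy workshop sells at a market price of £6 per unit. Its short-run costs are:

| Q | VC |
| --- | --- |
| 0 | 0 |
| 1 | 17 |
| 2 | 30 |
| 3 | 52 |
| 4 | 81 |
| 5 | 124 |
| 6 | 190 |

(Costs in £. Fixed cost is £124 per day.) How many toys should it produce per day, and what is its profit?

Compute π = P·Q − TC at each output: Q=0: -124; Q=1: -135; Q=2: -142; Q=3: -158; Q=4: -181; Q=5: -218; Q=6: -278.
Profit is highest at Q = 0. Equivalently, the lowest AVC in the table is 30/2 ≈ £15 at Q = 2, and P = £6 falls below it — price never covers variable cost, so the firm shuts down and loses only its fixed cost.

Q = 0 (shut down); profit = -£124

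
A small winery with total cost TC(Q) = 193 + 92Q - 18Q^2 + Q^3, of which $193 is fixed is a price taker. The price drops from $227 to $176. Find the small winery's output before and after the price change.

AVC = 92 - 18Q + Q^2, minimized at Q = 9 where min AVC = $11. MC = 92 - 36Q + 3Q^2.
With P = $227 above the shutdown price, P = MC gives Q = 15.
At P = $176 ≥ min AVC, set P = MC: Q = 14. The firm stays open but cuts output.

Output falls from 15 to 14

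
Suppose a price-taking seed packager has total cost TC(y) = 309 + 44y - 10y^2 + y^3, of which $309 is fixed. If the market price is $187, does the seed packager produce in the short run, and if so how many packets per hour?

Produce at y = 11

From TC, MC = TC'(y) = 44 - 20y + 3y^2 and AVC = VC/y = 44 - 10y + y^2.
AVC is minimized where dAVC/dy = -10 + 2y = 0, at y = 5; min AVC = 44 - 10·5 + 5^2 = $19.
P = $187 exceeds min AVC = $19, so the firm stays open.
Solving P = MC: -143 - 20y + 3y^2 = 0 ⇒ y = -13/3 or 11. On the upward-sloping branch, y* = 11.
Check: AVC at y = 11 is $55 ≤ P, so revenue covers variable cost.
Profit = P·y − TC = 187·11 − 914 = $1143.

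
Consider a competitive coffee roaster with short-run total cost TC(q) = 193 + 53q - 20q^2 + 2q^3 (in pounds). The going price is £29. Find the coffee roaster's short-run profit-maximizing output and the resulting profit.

AVC = 53 - 20q + 2q^2 has its minimum £3 at q = 5; price £29 clears that bar, so the firm operates.
With MC = 53 - 40q + 6q^2, P = MC on the upward-sloping part at q* = 6.
TR = 29·6 = 174. TC = 193 + 30 = 223. Profit = 174 − 223 = -£49.
That loss of £49 beats the £193 the firm would lose by shutting down; producing recovers £144 of fixed cost.

Profit = -£49 at q = 6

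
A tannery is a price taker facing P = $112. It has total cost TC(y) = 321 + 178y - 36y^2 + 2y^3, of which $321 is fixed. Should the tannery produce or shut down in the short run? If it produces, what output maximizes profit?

Strip out fixed cost: VC = 178y - 36y^2 + 2y^3. Then AVC = 178 - 36y + 2y^2 and MC = 178 - 72y + 6y^2.
The AVC parabola has its vertex at y = 36/4 = 9, where AVC = 178 - 36·9 + 2·9^2 = $16.
Because $112 ≥ $16, revenue can cover variable cost; the firm operates.
Solving P = MC: 66 - 72y + 6y^2 = 0 ⇒ y = 1 or 11. On the upward-sloping branch, y* = 11.
Check: AVC at y = 11 is $24 ≤ P, so revenue covers variable cost.
Profit = P·y − TC = 112·11 − 585 = $647.

Produce at y = 11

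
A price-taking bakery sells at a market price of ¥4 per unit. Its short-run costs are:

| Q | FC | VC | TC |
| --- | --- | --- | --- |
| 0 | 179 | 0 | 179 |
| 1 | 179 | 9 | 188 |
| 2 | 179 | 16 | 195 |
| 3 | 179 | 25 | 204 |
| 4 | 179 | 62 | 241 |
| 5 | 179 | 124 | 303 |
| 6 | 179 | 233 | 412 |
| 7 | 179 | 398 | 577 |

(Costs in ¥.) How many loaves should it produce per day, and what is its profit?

Q = 0 (shut down); profit = -¥179

Profit at each row (π = 4Q − TC): Q=0: -179; Q=1: -184; Q=2: -187; Q=3: -192; Q=4: -225; Q=5: -283; Q=6: -388; Q=7: -549.
Profit is highest at Q = 0. Equivalently, the lowest AVC in the table is 16/2 ≈ ¥8 at Q = 2, and P = ¥4 falls below it — price never covers variable cost, so the firm shuts down and loses only its fixed cost.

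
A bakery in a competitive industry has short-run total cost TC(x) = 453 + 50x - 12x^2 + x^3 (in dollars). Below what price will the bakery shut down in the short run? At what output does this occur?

$14 per unit, at x = 6

The firm shuts down when price falls below the minimum of average variable cost. AVC = VC/x = 50 - 12x + x^2.
At the minimum of AVC, MC = AVC. MC = 50 - 24x + 3x^2; setting MC = AVC gives 2x^2 - 12x = 0, so x = 6. min AVC = 14.
For P < $14 the firm produces nothing.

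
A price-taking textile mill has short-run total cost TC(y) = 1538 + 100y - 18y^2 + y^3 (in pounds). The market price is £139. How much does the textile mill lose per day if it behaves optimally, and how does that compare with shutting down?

Profit = -£186 at y = 13

AVC = 100 - 18y + y^2; min AVC = £19 at y = 9. Since P = £139 ≥ min AVC, the firm produces.
MC = 100 - 36y + 3y^2. Setting P = MC and taking the root on the rising branch gives y* = 13.
TR = 139·13 = 1807. TC = 1538 + 455 = 1993. Profit = 1807 − 1993 = -£186.
By producing, the firm covers all variable cost plus £1352 of fixed cost; shutting down would lose the full £1538.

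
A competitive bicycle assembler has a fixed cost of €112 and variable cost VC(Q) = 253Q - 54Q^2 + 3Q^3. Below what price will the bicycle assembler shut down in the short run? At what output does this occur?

Short-run supply begins at min AVC. From VC = 253Q - 54Q^2 + 3Q^3, AVC = 253 - 54Q + 3Q^2.
dAVC/dQ = -54 + 6Q = 0 gives Q = 9. min AVC = 253 - 54·9 + 3·9^2 = 10.
The firm shuts down for any P below €10.

€10 per unit, at Q = 9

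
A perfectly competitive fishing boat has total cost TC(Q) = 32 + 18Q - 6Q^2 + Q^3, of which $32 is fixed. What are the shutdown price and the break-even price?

Shutdown price = $9; break-even price = $18

AVC = 18 - 6Q + Q^2; minimized at Q = 3, giving min AVC = $9. That is the shutdown price.
ATC = 32/Q + 18 - 6Q + Q^2. Setting dATC/dQ = −32/Q^2 − 6 + 2Q = 0 gives Q = 4 (since 2·4^3 − 6·4^2 = 32).
min ATC = 32/4 + 18 − 6·4 + 4^2 = $18. That is the break-even price.
For $9 ≤ P < $18 the firm produces at a loss; below $9 it shuts down.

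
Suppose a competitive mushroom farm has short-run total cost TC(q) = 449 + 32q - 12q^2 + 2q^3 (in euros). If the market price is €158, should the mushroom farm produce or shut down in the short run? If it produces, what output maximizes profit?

Strip out fixed cost: VC = 32q - 12q^2 + 2q^3. Then AVC = 32 - 12q + 2q^2 and MC = 32 - 24q + 6q^2.
The AVC parabola has its vertex at q = 12/4 = 3, where AVC = 32 - 12·3 + 2·3^2 = €14.
P = €158 exceeds min AVC = €14, so the firm stays open.
Set P = MC: 158 = 32 - 24q + 6q^2 → -126 - 24q + 6q^2 = 0. The roots are q = -3 and q = 7; the profit-maximizing output is on the rising part of MC, so q* = 7.
Check: AVC at q = 7 is €46 ≤ P, so revenue covers variable cost.
Profit = P·q − TC = 158·7 − 771 = €335.

Produce at q = 7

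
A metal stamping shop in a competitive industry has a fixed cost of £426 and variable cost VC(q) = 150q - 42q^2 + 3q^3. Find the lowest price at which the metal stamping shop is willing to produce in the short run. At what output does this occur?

The firm shuts down when price falls below the minimum of average variable cost. AVC = VC/q = 150 - 42q + 3q^2.
At the minimum of AVC, MC = AVC. MC = 150 - 84q + 9q^2; setting MC = AVC gives 6q^2 - 42q = 0, so q = 7. min AVC = 3.
The firm shuts down for any P below £3.

£3 per unit, at q = 7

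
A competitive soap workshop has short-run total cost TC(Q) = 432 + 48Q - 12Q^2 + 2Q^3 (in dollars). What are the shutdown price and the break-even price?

Shutdown price = min AVC. AVC = 48 - 12Q + 2Q^2, with vertex at Q = 3 and minimum $30.
ATC = 432/Q + 48 - 12Q + 2Q^2. Setting dATC/dQ = −432/Q^2 − 12 + 4Q = 0 gives Q = 6 (since 4·6^3 − 12·6^2 = 432).
min ATC = 432/6 + 48 − 12·6 + 2·6^2 = $120. That is the break-even price.
Between these two prices the firm operates at a loss; above $120 it earns a profit.

Shutdown price = $30; break-even price = $120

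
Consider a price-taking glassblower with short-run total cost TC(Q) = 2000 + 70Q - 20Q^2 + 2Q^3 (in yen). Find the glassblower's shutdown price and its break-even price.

Shutdown price = ¥20; break-even price = ¥270

AVC = 70 - 20Q + 2Q^2; minimized at Q = 5, giving min AVC = ¥20. That is the shutdown price.
ATC = 2000/Q + 70 - 20Q + 2Q^2. Setting dATC/dQ = −2000/Q^2 − 20 + 4Q = 0 gives Q = 10 (since 4·10^3 − 20·10^2 = 2000).
min ATC = 2000/10 + 70 − 20·10 + 2·10^2 = ¥270. That is the break-even price.
For ¥20 ≤ P < ¥270 the firm produces at a loss; below ¥20 it shuts down.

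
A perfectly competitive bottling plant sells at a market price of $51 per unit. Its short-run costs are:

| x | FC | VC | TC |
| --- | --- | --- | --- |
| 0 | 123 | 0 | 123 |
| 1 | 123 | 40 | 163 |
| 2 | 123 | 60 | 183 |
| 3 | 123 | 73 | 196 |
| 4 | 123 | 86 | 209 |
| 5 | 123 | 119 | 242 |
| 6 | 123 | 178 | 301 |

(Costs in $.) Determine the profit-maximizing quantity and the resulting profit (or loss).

x = 5; profit = $13

Compute π = P·x − TC at each output: x=0: -123; x=1: -112; x=2: -81; x=3: -43; x=4: -5; x=5: 13; x=6: 5.
Profit is maximized at x = 5. AVC there is 119/5 = $23.80 ≤ P, so producing beats shutting down (which would give -$123).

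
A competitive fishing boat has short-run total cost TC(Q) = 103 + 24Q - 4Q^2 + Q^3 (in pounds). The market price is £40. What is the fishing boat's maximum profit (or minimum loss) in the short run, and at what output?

Profit = -£39 at Q = 4

AVC = 24 - 4Q + Q^2; min AVC = £20 at Q = 2. Since P = £40 ≥ min AVC, the firm produces.
MC = 24 - 8Q + 3Q^2. Setting P = MC and taking the root on the rising branch gives Q* = 4.
TR = 40·4 = 160. TC = 103 + 96 = 199. Profit = 160 − 199 = -£39.
That loss of £39 beats the £103 the firm would lose by shutting down; producing recovers £64 of fixed cost.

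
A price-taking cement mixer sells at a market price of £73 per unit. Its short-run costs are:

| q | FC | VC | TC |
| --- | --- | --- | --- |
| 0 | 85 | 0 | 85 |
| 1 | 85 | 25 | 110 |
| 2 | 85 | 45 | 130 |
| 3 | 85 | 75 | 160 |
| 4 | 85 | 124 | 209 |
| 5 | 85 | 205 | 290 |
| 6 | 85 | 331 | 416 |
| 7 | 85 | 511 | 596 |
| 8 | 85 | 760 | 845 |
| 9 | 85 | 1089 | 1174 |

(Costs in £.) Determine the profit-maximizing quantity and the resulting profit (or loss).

q = 4; profit = £83

Tabulate TR − TC: q=0: -85; q=1: -37; q=2: 16; q=3: 59; q=4: 83; q=5: 75; q=6: 22; q=7: -85; q=8: -261; q=9: -517.
Profit is maximized at q = 4. AVC there is 124/4 = £31 ≤ P, so producing beats shutting down (which would give -£85).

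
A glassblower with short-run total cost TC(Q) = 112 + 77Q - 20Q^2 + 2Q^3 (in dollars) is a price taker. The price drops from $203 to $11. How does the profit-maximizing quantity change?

AVC = 77 - 20Q + 2Q^2, minimized at Q = 5 where min AVC = $27. MC = 77 - 40Q + 6Q^2.
With P = $203 above the shutdown price, P = MC gives Q = 9.
At P = $11 < min AVC = $27, price no longer covers variable cost at any output, so the firm shuts down: Q = 0.

Output falls from 9 to 0 (the firm shuts down)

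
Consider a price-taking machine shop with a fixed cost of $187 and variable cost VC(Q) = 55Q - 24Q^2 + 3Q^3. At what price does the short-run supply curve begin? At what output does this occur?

$7 per unit, at Q = 4

Short-run supply begins at min AVC. From VC = 55Q - 24Q^2 + 3Q^3, AVC = 55 - 24Q + 3Q^2.
At the minimum of AVC, MC = AVC. MC = 55 - 48Q + 9Q^2; setting MC = AVC gives 6Q^2 - 24Q = 0, so Q = 4. min AVC = 7.
So the shutdown price is $7.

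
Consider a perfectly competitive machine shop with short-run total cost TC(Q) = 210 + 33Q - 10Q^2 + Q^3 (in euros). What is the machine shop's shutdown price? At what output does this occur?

€8 per unit, at Q = 5

The firm shuts down when price falls below the minimum of average variable cost. AVC = VC/Q = 33 - 10Q + Q^2.
dAVC/dQ = -10 + 2Q = 0 gives Q = 5. min AVC = 33 - 10·5 + 5^2 = 8.
The firm shuts down for any P below €8.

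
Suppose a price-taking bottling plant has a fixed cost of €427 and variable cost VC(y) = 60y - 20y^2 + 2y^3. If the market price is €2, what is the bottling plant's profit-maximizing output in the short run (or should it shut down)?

Shut down

Strip out fixed cost: VC = 60y - 20y^2 + 2y^3. Then AVC = 60 - 20y + 2y^2 and MC = 60 - 40y + 6y^2.
AVC is minimized where dAVC/dy = -20 + 4y = 0, at y = 5; min AVC = 60 - 20·5 + 2·5^2 = €10.
With P < min AVC (€2 < €10), every unit sold adds to the loss.
The firm minimizes its loss by shutting down and losing only its fixed cost of €427.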